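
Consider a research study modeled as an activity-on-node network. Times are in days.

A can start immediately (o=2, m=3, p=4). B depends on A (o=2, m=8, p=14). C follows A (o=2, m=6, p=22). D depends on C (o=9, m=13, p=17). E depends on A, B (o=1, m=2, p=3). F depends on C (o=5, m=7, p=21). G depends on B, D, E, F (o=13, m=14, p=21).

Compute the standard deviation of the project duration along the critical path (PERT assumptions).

te_A = (2 + 4·3 + 4)/6 = 18/6 = 3; σ²_A = ((4−2)/6)² = 0.111
te_B = (2 + 4·8 + 14)/6 = 48/6 = 8; σ²_B = ((14−2)/6)² = 4.000
te_C = (2 + 4·6 + 22)/6 = 48/6 = 8; σ²_C = ((22−2)/6)² = 11.111
te_D = (9 + 4·13 + 17)/6 = 78/6 = 13; σ²_D = ((17−9)/6)² = 1.778
te_E = (1 + 4·2 + 3)/6 = 12/6 = 2; σ²_E = ((3−1)/6)² = 0.111
te_F = (5 + 4·7 + 21)/6 = 54/6 = 9; σ²_F = ((21−5)/6)² = 7.111
te_G = (13 + 4·14 + 21)/6 = 90/6 = 15; σ²_G = ((21−13)/6)² = 1.778

Forward pass:
ES_A = 0; EF_A = 3
ES_B = 3; EF_B = 3+8 = 11
ES_C = 3; EF_C = 3+8 = 11
ES_D = 11; EF_D = 11+13 = 24
ES_E = max(EF_A=3, EF_B=11) = 11; EF_E = 11+2 = 13
ES_F = 11; EF_F = 11+9 = 20
ES_G = max(EF_B=11, EF_D=24, EF_E=13, EF_F=20) = 24; EF_G = 24+15 = 39
Expected project duration μ = 39 days. Critical path: A → C → D → G.

Variance along critical path = 0.111 + 11.111 + 1.778 + 1.778 = 14.778
σ = √14.778 = 3.844 days

3.84 days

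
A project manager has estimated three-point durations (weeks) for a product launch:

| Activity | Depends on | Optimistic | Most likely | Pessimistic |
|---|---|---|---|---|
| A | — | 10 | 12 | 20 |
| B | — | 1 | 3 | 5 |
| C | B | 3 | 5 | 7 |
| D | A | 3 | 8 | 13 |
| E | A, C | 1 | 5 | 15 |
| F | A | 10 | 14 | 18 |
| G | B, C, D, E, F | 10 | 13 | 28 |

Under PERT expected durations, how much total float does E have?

8 weeks

te_A = (10 + 4·12 + 20)/6 = 78/6 = 13
te_B = (1 + 4·3 + 5)/6 = 18/6 = 3
te_C = (3 + 4·5 + 7)/6 = 30/6 = 5
te_D = (3 + 4·8 + 13)/6 = 48/6 = 8
te_E = (1 + 4·5 + 15)/6 = 36/6 = 6
te_F = (10 + 4·14 + 18)/6 = 84/6 = 14
te_G = (10 + 4·13 + 28)/6 = 90/6 = 15

Forward pass:
ES_A = 0; EF_A = 13
ES_B = 0; EF_B = 3
ES_C = 3; EF_C = 3+5 = 8
ES_D = 13; EF_D = 13+8 = 21
ES_E = max(EF_A=13, EF_C=8) = 13; EF_E = 13+6 = 19
ES_F = 13; EF_F = 13+14 = 27
ES_G = max(EF_B=3, EF_C=8, EF_D=21, EF_E=19, EF_F=27) = 27; EF_G = 27+15 = 42
Expected project duration μ = 42 weeks. Critical path: A → F → G.

Backward pass:
LF_G = 42; LS_G = 42−15 = 27
LF_F = LS_G = 27; LS_F = 27−14 = 13
LF_E = LS_G = 27; LS_E = 27−6 = 21
LF_D = LS_G = 27; LS_D = 27−8 = 19
LF_C = min(LS_E=21, LS_G=27) = 21; LS_C = 21−5 = 16
LF_B = min(LS_C=16, LS_G=27) = 16; LS_B = 16−3 = 13
LF_A = min(LS_D=19, LS_E=21, LS_F=13) = 13; LS_A = 13−13 = 0
Slack_E = LS_E − ES_E = 21 − 13 = 8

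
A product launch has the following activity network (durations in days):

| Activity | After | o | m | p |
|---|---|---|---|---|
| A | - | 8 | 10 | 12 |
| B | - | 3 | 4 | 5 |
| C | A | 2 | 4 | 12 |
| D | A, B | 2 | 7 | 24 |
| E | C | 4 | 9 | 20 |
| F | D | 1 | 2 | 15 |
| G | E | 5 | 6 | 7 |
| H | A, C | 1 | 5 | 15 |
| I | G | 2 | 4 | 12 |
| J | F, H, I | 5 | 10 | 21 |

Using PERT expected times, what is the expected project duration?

47 days

te_A = (8 + 4·10 + 12)/6 = 60/6 = 10
te_B = (3 + 4·4 + 5)/6 = 24/6 = 4
te_C = (2 + 4·4 + 12)/6 = 30/6 = 5
te_D = (2 + 4·7 + 24)/6 = 54/6 = 9
te_E = (4 + 4·9 + 20)/6 = 60/6 = 10
te_F = (1 + 4·2 + 15)/6 = 24/6 = 4
te_G = (5 + 4·6 + 7)/6 = 36/6 = 6
te_H = (1 + 4·5 + 15)/6 = 36/6 = 6
te_I = (2 + 4·4 + 12)/6 = 30/6 = 5
te_J = (5 + 4·10 + 21)/6 = 66/6 = 11

Forward pass:
ES_A = 0; EF_A = 10
ES_B = 0; EF_B = 4
ES_C = 10; EF_C = 10+5 = 15
ES_D = max(EF_A=10, EF_B=4) = 10; EF_D = 10+9 = 19
ES_E = 15; EF_E = 15+10 = 25
ES_F = 19; EF_F = 19+4 = 23
ES_G = 25; EF_G = 25+6 = 31
ES_H = max(EF_A=10, EF_C=15) = 15; EF_H = 15+6 = 21
ES_I = 31; EF_I = 31+5 = 36
ES_J = max(EF_F=23, EF_H=21, EF_I=36) = 36; EF_J = 36+11 = 47
Expected project duration μ = 47 days. Critical path: A → C → E → G → I → J.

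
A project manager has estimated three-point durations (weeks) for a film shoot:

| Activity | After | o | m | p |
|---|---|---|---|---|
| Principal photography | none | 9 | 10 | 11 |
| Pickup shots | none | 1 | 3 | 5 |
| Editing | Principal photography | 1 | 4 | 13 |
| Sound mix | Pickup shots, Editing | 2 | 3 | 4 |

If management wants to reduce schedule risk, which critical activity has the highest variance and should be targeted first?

te_Principal photography = (9 + 4·10 + 11)/6 = 60/6 = 10; σ²_Principal photography = ((11−9)/6)² = 0.111
te_Pickup shots = (1 + 4·3 + 5)/6 = 18/6 = 3; σ²_Pickup shots = ((5−1)/6)² = 0.444
te_Editing = (1 + 4·4 + 13)/6 = 30/6 = 5; σ²_Editing = ((13−1)/6)² = 4.000
te_Sound mix = (2 + 4·3 + 4)/6 = 18/6 = 3; σ²_Sound mix = ((4−2)/6)² = 0.111

Forward pass:
ES_Principal photography = 0; EF_Principal photography = 10
ES_Pickup shots = 0; EF_Pickup shots = 3
ES_Editing = 10; EF_Editing = 10+5 = 15
ES_Sound mix = max(EF_Pickup shots=3, EF_Editing=15) = 15; EF_Sound mix = 15+3 = 18
Expected project duration μ = 18 weeks. Critical path: Principal photography → Editing → Sound mix.

Variances on critical path: σ²_Principal photography=0.111, σ²_Editing=4.000, σ²_Sound mix=0.111.
Largest is σ²_Editing = 4.000.

Editing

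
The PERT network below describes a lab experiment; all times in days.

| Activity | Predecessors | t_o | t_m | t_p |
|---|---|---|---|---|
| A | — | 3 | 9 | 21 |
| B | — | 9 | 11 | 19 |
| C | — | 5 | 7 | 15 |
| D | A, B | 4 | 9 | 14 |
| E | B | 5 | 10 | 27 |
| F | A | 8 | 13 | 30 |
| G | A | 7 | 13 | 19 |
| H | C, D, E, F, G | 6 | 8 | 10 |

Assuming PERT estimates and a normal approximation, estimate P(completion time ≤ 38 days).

0.852

te_A = (3 + 4·9 + 21)/6 = 60/6 = 10; σ²_A = ((21−3)/6)² = 9.000
te_B = (9 + 4·11 + 19)/6 = 72/6 = 12; σ²_B = ((19−9)/6)² = 2.778
te_C = (5 + 4·7 + 15)/6 = 48/6 = 8; σ²_C = ((15−5)/6)² = 2.778
te_D = (4 + 4·9 + 14)/6 = 54/6 = 9; σ²_D = ((14−4)/6)² = 2.778
te_E = (5 + 4·10 + 27)/6 = 72/6 = 12; σ²_E = ((27−5)/6)² = 13.444
te_F = (8 + 4·13 + 30)/6 = 90/6 = 15; σ²_F = ((30−8)/6)² = 13.444
te_G = (7 + 4·13 + 19)/6 = 78/6 = 13; σ²_G = ((19−7)/6)² = 4.000
te_H = (6 + 4·8 + 10)/6 = 48/6 = 8; σ²_H = ((10−6)/6)² = 0.444

Forward pass:
ES_A = 0; EF_A = 10
ES_B = 0; EF_B = 12
ES_C = 0; EF_C = 8
ES_D = max(EF_A=10, EF_B=12) = 12; EF_D = 12+9 = 21
ES_E = 12; EF_E = 12+12 = 24
ES_F = 10; EF_F = 10+15 = 25
ES_G = 10; EF_G = 10+13 = 23
ES_H = max(EF_C=8, EF_D=21, EF_E=24, EF_F=25, EF_G=23) = 25; EF_H = 25+8 = 33
Expected project duration μ = 33 days. Critical path: A → F → H.

Variance along critical path = 9.000 + 13.444 + 0.444 = 22.889; σ = √22.889 = 4.784 days.
Z = (38 − 33) / 4.784 = 1.045
P(T ≤ 38) = Φ(1.045) ≈ 0.852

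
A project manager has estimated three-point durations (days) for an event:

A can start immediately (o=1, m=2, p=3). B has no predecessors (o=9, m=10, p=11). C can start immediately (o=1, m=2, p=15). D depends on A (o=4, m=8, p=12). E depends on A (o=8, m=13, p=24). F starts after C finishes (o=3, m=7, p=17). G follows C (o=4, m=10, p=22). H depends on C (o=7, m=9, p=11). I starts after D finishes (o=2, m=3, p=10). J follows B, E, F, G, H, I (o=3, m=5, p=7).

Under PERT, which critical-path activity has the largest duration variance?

te_A = (1 + 4·2 + 3)/6 = 12/6 = 2; σ²_A = ((3−1)/6)² = 0.111
te_B = (9 + 4·10 + 11)/6 = 60/6 = 10; σ²_B = ((11−9)/6)² = 0.111
te_C = (1 + 4·2 + 15)/6 = 24/6 = 4; σ²_C = ((15−1)/6)² = 5.444
te_D = (4 + 4·8 + 12)/6 = 48/6 = 8; σ²_D = ((12−4)/6)² = 1.778
te_E = (8 + 4·13 + 24)/6 = 84/6 = 14; σ²_E = ((24−8)/6)² = 7.111
te_F = (3 + 4·7 + 17)/6 = 48/6 = 8; σ²_F = ((17−3)/6)² = 5.444
te_G = (4 + 4·10 + 22)/6 = 66/6 = 11; σ²_G = ((22−4)/6)² = 9.000
te_H = (7 + 4·9 + 11)/6 = 54/6 = 9; σ²_H = ((11−7)/6)² = 0.444
te_I = (2 + 4·3 + 10)/6 = 24/6 = 4; σ²_I = ((10−2)/6)² = 1.778
te_J = (3 + 4·5 + 7)/6 = 30/6 = 5; σ²_J = ((7−3)/6)² = 0.444

Forward pass:
ES_A = 0; EF_A = 2
ES_B = 0; EF_B = 10
ES_C = 0; EF_C = 4
ES_D = 2; EF_D = 2+8 = 10
ES_E = 2; EF_E = 2+14 = 16
ES_F = 4; EF_F = 4+8 = 12
ES_G = 4; EF_G = 4+11 = 15
ES_H = 4; EF_H = 4+9 = 13
ES_I = 10; EF_I = 10+4 = 14
ES_J = max(EF_B=10, EF_E=16, EF_F=12, EF_G=15, EF_H=13, EF_I=14) = 16; EF_J = 16+5 = 21
Expected project duration μ = 21 days. Critical path: A → E → J.

Variances on critical path: σ²_A=0.111, σ²_E=7.111, σ²_J=0.444.
Largest is σ²_E = 7.111.

E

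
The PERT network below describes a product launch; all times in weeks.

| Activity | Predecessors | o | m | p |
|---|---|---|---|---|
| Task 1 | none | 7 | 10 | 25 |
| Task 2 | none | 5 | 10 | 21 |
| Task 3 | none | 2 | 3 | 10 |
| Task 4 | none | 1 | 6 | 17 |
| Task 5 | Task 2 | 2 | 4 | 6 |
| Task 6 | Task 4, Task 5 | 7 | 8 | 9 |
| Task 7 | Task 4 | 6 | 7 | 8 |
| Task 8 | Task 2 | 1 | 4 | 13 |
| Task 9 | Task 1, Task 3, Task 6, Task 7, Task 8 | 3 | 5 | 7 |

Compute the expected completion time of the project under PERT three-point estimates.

te_Task 1 = (7 + 4·10 + 25)/6 = 72/6 = 12
te_Task 2 = (5 + 4·10 + 21)/6 = 66/6 = 11
te_Task 3 = (2 + 4·3 + 10)/6 = 24/6 = 4
te_Task 4 = (1 + 4·6 + 17)/6 = 42/6 = 7
te_Task 5 = (2 + 4·4 + 6)/6 = 24/6 = 4
te_Task 6 = (7 + 4·8 + 9)/6 = 48/6 = 8
te_Task 7 = (6 + 4·7 + 8)/6 = 42/6 = 7
te_Task 8 = (1 + 4·4 + 13)/6 = 30/6 = 5
te_Task 9 = (3 + 4·5 + 7)/6 = 30/6 = 5

Forward pass:
ES_Task 1 = 0; EF_Task 1 = 12
ES_Task 2 = 0; EF_Task 2 = 11
ES_Task 3 = 0; EF_Task 3 = 4
ES_Task 4 = 0; EF_Task 4 = 7
ES_Task 5 = 11; EF_Task 5 = 11+4 = 15
ES_Task 6 = max(EF_Task 4=7, EF_Task 5=15) = 15; EF_Task 6 = 15+8 = 23
ES_Task 7 = 7; EF_Task 7 = 7+7 = 14
ES_Task 8 = 11; EF_Task 8 = 11+5 = 16
ES_Task 9 = max(EF_Task 1=12, EF_Task 3=4, EF_Task 6=23, EF_Task 7=14, EF_Task 8=16) = 23; EF_Task 9 = 23+5 = 28
Expected project duration μ = 28 weeks. Critical path: Task 2 → Task 5 → Task 6 → Task 9.

28 weeks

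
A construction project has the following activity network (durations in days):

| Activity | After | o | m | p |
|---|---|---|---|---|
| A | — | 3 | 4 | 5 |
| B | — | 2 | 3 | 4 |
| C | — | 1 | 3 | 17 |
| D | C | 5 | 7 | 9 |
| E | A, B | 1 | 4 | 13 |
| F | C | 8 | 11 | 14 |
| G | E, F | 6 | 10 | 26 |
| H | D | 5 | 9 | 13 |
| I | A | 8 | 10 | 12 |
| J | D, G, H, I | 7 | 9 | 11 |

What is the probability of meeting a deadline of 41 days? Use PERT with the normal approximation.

0.816

te_A = (3 + 4·4 + 5)/6 = 24/6 = 4; σ²_A = ((5−3)/6)² = 0.111
te_B = (2 + 4·3 + 4)/6 = 18/6 = 3; σ²_B = ((4−2)/6)² = 0.111
te_C = (1 + 4·3 + 17)/6 = 30/6 = 5; σ²_C = ((17−1)/6)² = 7.111
te_D = (5 + 4·7 + 9)/6 = 42/6 = 7; σ²_D = ((9−5)/6)² = 0.444
te_E = (1 + 4·4 + 13)/6 = 30/6 = 5; σ²_E = ((13−1)/6)² = 4.000
te_F = (8 + 4·11 + 14)/6 = 66/6 = 11; σ²_F = ((14−8)/6)² = 1.000
te_G = (6 + 4·10 + 26)/6 = 72/6 = 12; σ²_G = ((26−6)/6)² = 11.111
te_H = (5 + 4·9 + 13)/6 = 54/6 = 9; σ²_H = ((13−5)/6)² = 1.778
te_I = (8 + 4·10 + 12)/6 = 60/6 = 10; σ²_I = ((12−8)/6)² = 0.444
te_J = (7 + 4·9 + 11)/6 = 54/6 = 9; σ²_J = ((11−7)/6)² = 0.444

Forward pass:
ES_A = 0; EF_A = 4
ES_B = 0; EF_B = 3
ES_C = 0; EF_C = 5
ES_D = 5; EF_D = 5+7 = 12
ES_E = max(EF_A=4, EF_B=3) = 4; EF_E = 4+5 = 9
ES_F = 5; EF_F = 5+11 = 16
ES_G = max(EF_E=9, EF_F=16) = 16; EF_G = 16+12 = 28
ES_H = 12; EF_H = 12+9 = 21
ES_I = 4; EF_I = 4+10 = 14
ES_J = max(EF_D=12, EF_G=28, EF_H=21, EF_I=14) = 28; EF_J = 28+9 = 37
Expected project duration μ = 37 days. Critical path: C → F → G → J.

Variance along critical path = 7.111 + 1.000 + 11.111 + 0.444 = 19.667; σ = √19.667 = 4.435 days.
Z = (41 − 37) / 4.435 = 0.902
P(T ≤ 41) = Φ(0.902) ≈ 0.816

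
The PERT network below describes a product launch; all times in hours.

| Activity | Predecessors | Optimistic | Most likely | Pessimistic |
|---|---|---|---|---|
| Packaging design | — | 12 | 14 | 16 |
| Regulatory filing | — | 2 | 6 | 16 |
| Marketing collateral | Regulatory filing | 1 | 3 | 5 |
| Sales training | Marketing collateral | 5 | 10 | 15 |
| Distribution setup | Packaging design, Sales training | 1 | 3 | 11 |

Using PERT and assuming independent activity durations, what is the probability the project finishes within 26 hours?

0.723

te_Packaging design = (12 + 4·14 + 16)/6 = 84/6 = 14; σ²_Packaging design = ((16−12)/6)² = 0.444
te_Regulatory filing = (2 + 4·6 + 16)/6 = 42/6 = 7; σ²_Regulatory filing = ((16−2)/6)² = 5.444
te_Marketing collateral = (1 + 4·3 + 5)/6 = 18/6 = 3; σ²_Marketing collateral = ((5−1)/6)² = 0.444
te_Sales training = (5 + 4·10 + 15)/6 = 60/6 = 10; σ²_Sales training = ((15−5)/6)² = 2.778
te_Distribution setup = (1 + 4·3 + 11)/6 = 24/6 = 4; σ²_Distribution setup = ((11−1)/6)² = 2.778

Forward pass:
ES_Packaging design = 0; EF_Packaging design = 14
ES_Regulatory filing = 0; EF_Regulatory filing = 7
ES_Marketing collateral = 7; EF_Marketing collateral = 7+3 = 10
ES_Sales training = 10; EF_Sales training = 10+10 = 20
ES_Distribution setup = max(EF_Packaging design=14, EF_Sales training=20) = 20; EF_Distribution setup = 20+4 = 24
Expected project duration μ = 24 hours. Critical path: Regulatory filing → Marketing collateral → Sales training → Distribution setup.

Variance along critical path = 5.444 + 0.444 + 2.778 + 2.778 = 11.444; σ = √11.444 = 3.383 hours.
Z = (26 − 24) / 3.383 = 0.591
P(T ≤ 26) = Φ(0.591) ≈ 0.723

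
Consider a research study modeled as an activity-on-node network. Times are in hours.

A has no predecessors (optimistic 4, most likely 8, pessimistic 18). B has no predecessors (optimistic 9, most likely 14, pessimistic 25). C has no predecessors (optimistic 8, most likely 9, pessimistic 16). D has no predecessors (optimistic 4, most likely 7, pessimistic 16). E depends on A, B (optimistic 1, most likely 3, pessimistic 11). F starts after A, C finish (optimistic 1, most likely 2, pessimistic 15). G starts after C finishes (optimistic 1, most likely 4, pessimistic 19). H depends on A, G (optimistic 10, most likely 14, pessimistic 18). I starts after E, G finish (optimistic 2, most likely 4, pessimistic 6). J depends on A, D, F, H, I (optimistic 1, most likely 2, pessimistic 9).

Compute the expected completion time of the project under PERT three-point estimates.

33 hours

te_A = (4 + 4·8 + 18)/6 = 54/6 = 9
te_B = (9 + 4·14 + 25)/6 = 90/6 = 15
te_C = (8 + 4·9 + 16)/6 = 60/6 = 10
te_D = (4 + 4·7 + 16)/6 = 48/6 = 8
te_E = (1 + 4·3 + 11)/6 = 24/6 = 4
te_F = (1 + 4·2 + 15)/6 = 24/6 = 4
te_G = (1 + 4·4 + 19)/6 = 36/6 = 6
te_H = (10 + 4·14 + 18)/6 = 84/6 = 14
te_I = (2 + 4·4 + 6)/6 = 24/6 = 4
te_J = (1 + 4·2 + 9)/6 = 18/6 = 3

Forward pass:
ES_A = 0; EF_A = 9
ES_B = 0; EF_B = 15
ES_C = 0; EF_C = 10
ES_D = 0; EF_D = 8
ES_E = max(EF_A=9, EF_B=15) = 15; EF_E = 15+4 = 19
ES_F = max(EF_A=9, EF_C=10) = 10; EF_F = 10+4 = 14
ES_G = 10; EF_G = 10+6 = 16
ES_H = max(EF_A=9, EF_G=16) = 16; EF_H = 16+14 = 30
ES_I = max(EF_E=19, EF_G=16) = 19; EF_I = 19+4 = 23
ES_J = max(EF_A=9, EF_D=8, EF_F=14, EF_H=30, EF_I=23) = 30; EF_J = 30+3 = 33
Expected project duration μ = 33 hours. Critical path: C → G → H → J.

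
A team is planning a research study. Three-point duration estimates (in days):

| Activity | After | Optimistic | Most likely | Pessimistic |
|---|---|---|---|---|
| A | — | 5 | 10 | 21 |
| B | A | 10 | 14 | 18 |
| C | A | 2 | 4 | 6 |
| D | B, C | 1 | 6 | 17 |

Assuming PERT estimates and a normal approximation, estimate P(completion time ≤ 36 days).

0.841

te_A = (5 + 4·10 + 21)/6 = 66/6 = 11; σ²_A = ((21−5)/6)² = 7.111
te_B = (10 + 4·14 + 18)/6 = 84/6 = 14; σ²_B = ((18−10)/6)² = 1.778
te_C = (2 + 4·4 + 6)/6 = 24/6 = 4; σ²_C = ((6−2)/6)² = 0.444
te_D = (1 + 4·6 + 17)/6 = 42/6 = 7; σ²_D = ((17−1)/6)² = 7.111

Forward pass:
ES_A = 0; EF_A = 11
ES_B = 11; EF_B = 11+14 = 25
ES_C = 11; EF_C = 11+4 = 15
ES_D = max(EF_B=25, EF_C=15) = 25; EF_D = 25+7 = 32
Expected project duration μ = 32 days. Critical path: A → B → D.

Variance along critical path = 7.111 + 1.778 + 7.111 = 16.000; σ = √16.000 = 4.000 days.
Z = (36 − 32) / 4.000 = 1.000
P(T ≤ 36) = Φ(1.000) ≈ 0.841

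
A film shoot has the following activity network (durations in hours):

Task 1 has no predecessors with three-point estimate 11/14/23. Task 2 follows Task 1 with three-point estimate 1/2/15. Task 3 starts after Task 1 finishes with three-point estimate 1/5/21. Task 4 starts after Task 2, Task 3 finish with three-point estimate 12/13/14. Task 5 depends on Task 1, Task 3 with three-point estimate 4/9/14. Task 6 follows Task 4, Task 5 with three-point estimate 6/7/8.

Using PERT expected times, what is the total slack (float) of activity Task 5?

te_Task 1 = (11 + 4·14 + 23)/6 = 90/6 = 15
te_Task 2 = (1 + 4·2 + 15)/6 = 24/6 = 4
te_Task 3 = (1 + 4·5 + 21)/6 = 42/6 = 7
te_Task 4 = (12 + 4·13 + 14)/6 = 78/6 = 13
te_Task 5 = (4 + 4·9 + 14)/6 = 54/6 = 9
te_Task 6 = (6 + 4·7 + 8)/6 = 42/6 = 7

Forward pass:
ES_Task 1 = 0; EF_Task 1 = 15
ES_Task 2 = 15; EF_Task 2 = 15+4 = 19
ES_Task 3 = 15; EF_Task 3 = 15+7 = 22
ES_Task 4 = max(EF_Task 2=19, EF_Task 3=22) = 22; EF_Task 4 = 22+13 = 35
ES_Task 5 = max(EF_Task 1=15, EF_Task 3=22) = 22; EF_Task 5 = 22+9 = 31
ES_Task 6 = max(EF_Task 4=35, EF_Task 5=31) = 35; EF_Task 6 = 35+7 = 42
Expected project duration μ = 42 hours. Critical path: Task 1 → Task 3 → Task 4 → Task 6.

Backward pass:
LF_Task 6 = 42; LS_Task 6 = 42−7 = 35
LF_Task 5 = LS_Task 6 = 35; LS_Task 5 = 35−9 = 26
LF_Task 4 = LS_Task 6 = 35; LS_Task 4 = 35−13 = 22
LF_Task 3 = min(LS_Task 4=22, LS_Task 5=26) = 22; LS_Task 3 = 22−7 = 15
LF_Task 2 = LS_Task 4 = 22; LS_Task 2 = 22−4 = 18
LF_Task 1 = min(LS_Task 2=18, LS_Task 3=15, LS_Task 5=26) = 15; LS_Task 1 = 15−15 = 0
Slack_Task 5 = LS_Task 5 − ES_Task 5 = 26 − 22 = 4

4 hours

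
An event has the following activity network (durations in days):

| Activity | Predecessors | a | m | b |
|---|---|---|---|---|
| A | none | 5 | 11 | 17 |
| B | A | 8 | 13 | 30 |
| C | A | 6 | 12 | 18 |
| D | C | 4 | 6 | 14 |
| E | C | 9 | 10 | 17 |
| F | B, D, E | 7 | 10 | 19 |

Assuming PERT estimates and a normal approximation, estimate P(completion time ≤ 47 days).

0.705

te_A = (5 + 4·11 + 17)/6 = 66/6 = 11; σ²_A = ((17−5)/6)² = 4.000
te_B = (8 + 4·13 + 30)/6 = 90/6 = 15; σ²_B = ((30−8)/6)² = 13.444
te_C = (6 + 4·12 + 18)/6 = 72/6 = 12; σ²_C = ((18−6)/6)² = 4.000
te_D = (4 + 4·6 + 14)/6 = 42/6 = 7; σ²_D = ((14−4)/6)² = 2.778
te_E = (9 + 4·10 + 17)/6 = 66/6 = 11; σ²_E = ((17−9)/6)² = 1.778
te_F = (7 + 4·10 + 19)/6 = 66/6 = 11; σ²_F = ((19−7)/6)² = 4.000

Forward pass:
ES_A = 0; EF_A = 11
ES_B = 11; EF_B = 11+15 = 26
ES_C = 11; EF_C = 11+12 = 23
ES_D = 23; EF_D = 23+7 = 30
ES_E = 23; EF_E = 23+11 = 34
ES_F = max(EF_B=26, EF_D=30, EF_E=34) = 34; EF_F = 34+11 = 45
Expected project duration μ = 45 days. Critical path: A → C → E → F.

Variance along critical path = 4.000 + 4.000 + 1.778 + 4.000 = 13.778; σ = √13.778 = 3.712 days.
Z = (47 − 45) / 3.712 = 0.539
P(T ≤ 47) = Φ(0.539) ≈ 0.705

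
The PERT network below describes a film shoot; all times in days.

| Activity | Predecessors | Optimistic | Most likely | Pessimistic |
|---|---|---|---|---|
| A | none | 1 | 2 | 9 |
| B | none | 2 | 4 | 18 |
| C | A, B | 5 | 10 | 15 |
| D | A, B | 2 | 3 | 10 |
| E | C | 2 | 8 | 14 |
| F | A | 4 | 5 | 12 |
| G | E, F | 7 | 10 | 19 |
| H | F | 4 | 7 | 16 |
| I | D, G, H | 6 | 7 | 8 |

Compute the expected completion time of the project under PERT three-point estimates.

te_A = (1 + 4·2 + 9)/6 = 18/6 = 3
te_B = (2 + 4·4 + 18)/6 = 36/6 = 6
te_C = (5 + 4·10 + 15)/6 = 60/6 = 10
te_D = (2 + 4·3 + 10)/6 = 24/6 = 4
te_E = (2 + 4·8 + 14)/6 = 48/6 = 8
te_F = (4 + 4·5 + 12)/6 = 36/6 = 6
te_G = (7 + 4·10 + 19)/6 = 66/6 = 11
te_H = (4 + 4·7 + 16)/6 = 48/6 = 8
te_I = (6 + 4·7 + 8)/6 = 42/6 = 7

Forward pass:
ES_A = 0; EF_A = 3
ES_B = 0; EF_B = 6
ES_C = max(EF_A=3, EF_B=6) = 6; EF_C = 6+10 = 16
ES_D = max(EF_A=3, EF_B=6) = 6; EF_D = 6+4 = 10
ES_E = 16; EF_E = 16+8 = 24
ES_F = 3; EF_F = 3+6 = 9
ES_G = max(EF_E=24, EF_F=9) = 24; EF_G = 24+11 = 35
ES_H = 9; EF_H = 9+8 = 17
ES_I = max(EF_D=10, EF_G=35, EF_H=17) = 35; EF_I = 35+7 = 42
Expected project duration μ = 42 days. Critical path: B → C → E → G → I.

42 days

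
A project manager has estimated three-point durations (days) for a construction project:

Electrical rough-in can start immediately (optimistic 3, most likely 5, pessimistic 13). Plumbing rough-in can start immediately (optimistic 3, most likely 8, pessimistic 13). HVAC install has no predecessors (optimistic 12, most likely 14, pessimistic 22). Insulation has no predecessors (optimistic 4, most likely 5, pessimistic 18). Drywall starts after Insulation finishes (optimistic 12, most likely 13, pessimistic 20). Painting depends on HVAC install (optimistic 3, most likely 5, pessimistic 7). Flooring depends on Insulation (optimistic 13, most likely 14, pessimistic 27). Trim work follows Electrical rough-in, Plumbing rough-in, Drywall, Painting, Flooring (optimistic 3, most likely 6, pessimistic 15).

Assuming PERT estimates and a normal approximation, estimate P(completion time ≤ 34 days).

te_Electrical rough-in = (3 + 4·5 + 13)/6 = 36/6 = 6; σ²_Electrical rough-in = ((13−3)/6)² = 2.778
te_Plumbing rough-in = (3 + 4·8 + 13)/6 = 48/6 = 8; σ²_Plumbing rough-in = ((13−3)/6)² = 2.778
te_HVAC install = (12 + 4·14 + 22)/6 = 90/6 = 15; σ²_HVAC install = ((22−12)/6)² = 2.778
te_Insulation = (4 + 4·5 + 18)/6 = 42/6 = 7; σ²_Insulation = ((18−4)/6)² = 5.444
te_Drywall = (12 + 4·13 + 20)/6 = 84/6 = 14; σ²_Drywall = ((20−12)/6)² = 1.778
te_Painting = (3 + 4·5 + 7)/6 = 30/6 = 5; σ²_Painting = ((7−3)/6)² = 0.444
te_Flooring = (13 + 4·14 + 27)/6 = 96/6 = 16; σ²_Flooring = ((27−13)/6)² = 5.444
te_Trim work = (3 + 4·6 + 15)/6 = 42/6 = 7; σ²_Trim work = ((15−3)/6)² = 4.000

Forward pass:
ES_Electrical rough-in = 0; EF_Electrical rough-in = 6
ES_Plumbing rough-in = 0; EF_Plumbing rough-in = 8
ES_HVAC install = 0; EF_HVAC install = 15
ES_Insulation = 0; EF_Insulation = 7
ES_Drywall = 7; EF_Drywall = 7+14 = 21
ES_Painting = 15; EF_Painting = 15+5 = 20
ES_Flooring = 7; EF_Flooring = 7+16 = 23
ES_Trim work = max(EF_Electrical rough-in=6, EF_Plumbing rough-in=8, EF_Drywall=21, EF_Painting=20, EF_Flooring=23) = 23; EF_Trim work = 23+7 = 30
Expected project duration μ = 30 days. Critical path: Insulation → Flooring → Trim work.

Variance along critical path = 5.444 + 5.444 + 4.000 = 14.889; σ = √14.889 = 3.859 days.
Z = (34 − 30) / 3.859 = 1.037
P(T ≤ 34) = Φ(1.037) ≈ 0.850

0.850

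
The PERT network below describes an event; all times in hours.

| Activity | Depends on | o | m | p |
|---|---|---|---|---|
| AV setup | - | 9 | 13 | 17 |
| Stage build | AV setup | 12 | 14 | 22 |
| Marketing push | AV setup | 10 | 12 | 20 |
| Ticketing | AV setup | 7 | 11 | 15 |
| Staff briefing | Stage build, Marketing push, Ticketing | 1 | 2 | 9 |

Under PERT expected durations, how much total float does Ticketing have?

te_AV setup = (9 + 4·13 + 17)/6 = 78/6 = 13
te_Stage build = (12 + 4·14 + 22)/6 = 90/6 = 15
te_Marketing push = (10 + 4·12 + 20)/6 = 78/6 = 13
te_Ticketing = (7 + 4·11 + 15)/6 = 66/6 = 11
te_Staff briefing = (1 + 4·2 + 9)/6 = 18/6 = 3

Forward pass:
ES_AV setup = 0; EF_AV setup = 13
ES_Stage build = 13; EF_Stage build = 13+15 = 28
ES_Marketing push = 13; EF_Marketing push = 13+13 = 26
ES_Ticketing = 13; EF_Ticketing = 13+11 = 24
ES_Staff briefing = max(EF_Stage build=28, EF_Marketing push=26, EF_Ticketing=24) = 28; EF_Staff briefing = 28+3 = 31
Expected project duration μ = 31 hours. Critical path: AV setup → Stage build → Staff briefing.

Backward pass:
LF_Staff briefing = 31; LS_Staff briefing = 31−3 = 28
LF_Ticketing = LS_Staff briefing = 28; LS_Ticketing = 28−11 = 17
LF_Marketing push = LS_Staff briefing = 28; LS_Marketing push = 28−13 = 15
LF_Stage build = LS_Staff briefing = 28; LS_Stage build = 28−15 = 13
LF_AV setup = min(LS_Stage build=13, LS_Marketing push=15, LS_Ticketing=17) = 13; LS_AV setup = 13−13 = 0
Slack_Ticketing = LS_Ticketing − ES_Ticketing = 17 − 13 = 4

4 hours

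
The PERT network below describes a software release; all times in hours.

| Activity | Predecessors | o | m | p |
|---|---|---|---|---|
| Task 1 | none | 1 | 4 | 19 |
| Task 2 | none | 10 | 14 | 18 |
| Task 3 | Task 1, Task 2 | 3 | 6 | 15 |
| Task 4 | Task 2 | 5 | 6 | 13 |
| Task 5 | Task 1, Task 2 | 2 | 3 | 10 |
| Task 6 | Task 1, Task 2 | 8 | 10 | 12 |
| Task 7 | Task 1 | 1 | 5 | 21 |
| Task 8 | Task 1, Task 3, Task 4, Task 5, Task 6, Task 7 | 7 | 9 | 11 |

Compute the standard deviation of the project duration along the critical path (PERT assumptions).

1.63 hours

te_Task 1 = (1 + 4·4 + 19)/6 = 36/6 = 6; σ²_Task 1 = ((19−1)/6)² = 9.000
te_Task 2 = (10 + 4·14 + 18)/6 = 84/6 = 14; σ²_Task 2 = ((18−10)/6)² = 1.778
te_Task 3 = (3 + 4·6 + 15)/6 = 42/6 = 7; σ²_Task 3 = ((15−3)/6)² = 4.000
te_Task 4 = (5 + 4·6 + 13)/6 = 42/6 = 7; σ²_Task 4 = ((13−5)/6)² = 1.778
te_Task 5 = (2 + 4·3 + 10)/6 = 24/6 = 4; σ²_Task 5 = ((10−2)/6)² = 1.778
te_Task 6 = (8 + 4·10 + 12)/6 = 60/6 = 10; σ²_Task 6 = ((12−8)/6)² = 0.444
te_Task 7 = (1 + 4·5 + 21)/6 = 42/6 = 7; σ²_Task 7 = ((21−1)/6)² = 11.111
te_Task 8 = (7 + 4·9 + 11)/6 = 54/6 = 9; σ²_Task 8 = ((11−7)/6)² = 0.444

Forward pass:
ES_Task 1 = 0; EF_Task 1 = 6
ES_Task 2 = 0; EF_Task 2 = 14
ES_Task 3 = max(EF_Task 1=6, EF_Task 2=14) = 14; EF_Task 3 = 14+7 = 21
ES_Task 4 = 14; EF_Task 4 = 14+7 = 21
ES_Task 5 = max(EF_Task 1=6, EF_Task 2=14) = 14; EF_Task 5 = 14+4 = 18
ES_Task 6 = max(EF_Task 1=6, EF_Task 2=14) = 14; EF_Task 6 = 14+10 = 24
ES_Task 7 = 6; EF_Task 7 = 6+7 = 13
ES_Task 8 = max(EF_Task 1=6, EF_Task 3=21, EF_Task 4=21, EF_Task 5=18, EF_Task 6=24, EF_Task 7=13) = 24; EF_Task 8 = 24+9 = 33
Expected project duration μ = 33 hours. Critical path: Task 2 → Task 6 → Task 8.

Variance along critical path = 1.778 + 0.444 + 0.444 = 2.667
σ = √2.667 = 1.633 hours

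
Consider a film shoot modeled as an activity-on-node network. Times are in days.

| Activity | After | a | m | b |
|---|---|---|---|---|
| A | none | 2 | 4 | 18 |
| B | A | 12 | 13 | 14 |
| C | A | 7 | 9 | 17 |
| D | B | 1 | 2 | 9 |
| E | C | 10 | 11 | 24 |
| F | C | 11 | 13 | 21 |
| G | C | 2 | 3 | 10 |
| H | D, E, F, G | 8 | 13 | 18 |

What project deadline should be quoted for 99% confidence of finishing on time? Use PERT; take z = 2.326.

52.1 days

te_A = (2 + 4·4 + 18)/6 = 36/6 = 6; σ²_A = ((18−2)/6)² = 7.111
te_B = (12 + 4·13 + 14)/6 = 78/6 = 13; σ²_B = ((14−12)/6)² = 0.111
te_C = (7 + 4·9 + 17)/6 = 60/6 = 10; σ²_C = ((17−7)/6)² = 2.778
te_D = (1 + 4·2 + 9)/6 = 18/6 = 3; σ²_D = ((9−1)/6)² = 1.778
te_E = (10 + 4·11 + 24)/6 = 78/6 = 13; σ²_E = ((24−10)/6)² = 5.444
te_F = (11 + 4·13 + 21)/6 = 84/6 = 14; σ²_F = ((21−11)/6)² = 2.778
te_G = (2 + 4·3 + 10)/6 = 24/6 = 4; σ²_G = ((10−2)/6)² = 1.778
te_H = (8 + 4·13 + 18)/6 = 78/6 = 13; σ²_H = ((18−8)/6)² = 2.778

Forward pass:
ES_A = 0; EF_A = 6
ES_B = 6; EF_B = 6+13 = 19
ES_C = 6; EF_C = 6+10 = 16
ES_D = 19; EF_D = 19+3 = 22
ES_E = 16; EF_E = 16+13 = 29
ES_F = 16; EF_F = 16+14 = 30
ES_G = 16; EF_G = 16+4 = 20
ES_H = max(EF_D=22, EF_E=29, EF_F=30, EF_G=20) = 30; EF_H = 30+13 = 43
Expected project duration μ = 43 days. Critical path: A → C → F → H.

Variance along critical path = 7.111 + 2.778 + 2.778 + 2.778 = 15.444; σ = 3.930 days.
D = μ + z·σ = 43 + 2.326·3.930 = 52.1 days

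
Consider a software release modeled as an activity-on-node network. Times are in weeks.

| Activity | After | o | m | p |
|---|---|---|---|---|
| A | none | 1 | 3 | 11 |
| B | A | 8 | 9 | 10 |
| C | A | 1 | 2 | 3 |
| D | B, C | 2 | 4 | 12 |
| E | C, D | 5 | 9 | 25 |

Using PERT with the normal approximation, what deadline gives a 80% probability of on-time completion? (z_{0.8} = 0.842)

te_A = (1 + 4·3 + 11)/6 = 24/6 = 4; σ²_A = ((11−1)/6)² = 2.778
te_B = (8 + 4·9 + 10)/6 = 54/6 = 9; σ²_B = ((10−8)/6)² = 0.111
te_C = (1 + 4·2 + 3)/6 = 12/6 = 2; σ²_C = ((3−1)/6)² = 0.111
te_D = (2 + 4·4 + 12)/6 = 30/6 = 5; σ²_D = ((12−2)/6)² = 2.778
te_E = (5 + 4·9 + 25)/6 = 66/6 = 11; σ²_E = ((25−5)/6)² = 11.111

Forward pass:
ES_A = 0; EF_A = 4
ES_B = 4; EF_B = 4+9 = 13
ES_C = 4; EF_C = 4+2 = 6
ES_D = max(EF_B=13, EF_C=6) = 13; EF_D = 13+5 = 18
ES_E = max(EF_C=6, EF_D=18) = 18; EF_E = 18+11 = 29
Expected project duration μ = 29 weeks. Critical path: A → B → D → E.

Variance along critical path = 2.778 + 0.111 + 2.778 + 11.111 = 16.778; σ = 4.096 weeks.
D = μ + z·σ = 29 + 0.842·4.096 = 32.4 weeks

32.4 weeks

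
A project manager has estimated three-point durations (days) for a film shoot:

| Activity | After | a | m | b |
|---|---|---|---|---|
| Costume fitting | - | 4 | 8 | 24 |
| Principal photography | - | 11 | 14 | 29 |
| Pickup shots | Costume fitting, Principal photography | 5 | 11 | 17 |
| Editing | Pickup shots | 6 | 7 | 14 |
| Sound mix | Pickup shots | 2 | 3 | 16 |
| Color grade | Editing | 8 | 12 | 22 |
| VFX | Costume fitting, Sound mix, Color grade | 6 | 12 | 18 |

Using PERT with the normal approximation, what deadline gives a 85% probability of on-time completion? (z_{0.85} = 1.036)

te_Costume fitting = (4 + 4·8 + 24)/6 = 60/6 = 10; σ²_Costume fitting = ((24−4)/6)² = 11.111
te_Principal photography = (11 + 4·14 + 29)/6 = 96/6 = 16; σ²_Principal photography = ((29−11)/6)² = 9.000
te_Pickup shots = (5 + 4·11 + 17)/6 = 66/6 = 11; σ²_Pickup shots = ((17−5)/6)² = 4.000
te_Editing = (6 + 4·7 + 14)/6 = 48/6 = 8; σ²_Editing = ((14−6)/6)² = 1.778
te_Sound mix = (2 + 4·3 + 16)/6 = 30/6 = 5; σ²_Sound mix = ((16−2)/6)² = 5.444
te_Color grade = (8 + 4·12 + 22)/6 = 78/6 = 13; σ²_Color grade = ((22−8)/6)² = 5.444
te_VFX = (6 + 4·12 + 18)/6 = 72/6 = 12; σ²_VFX = ((18−6)/6)² = 4.000

Forward pass:
ES_Costume fitting = 0; EF_Costume fitting = 10
ES_Principal photography = 0; EF_Principal photography = 16
ES_Pickup shots = max(EF_Costume fitting=10, EF_Principal photography=16) = 16; EF_Pickup shots = 16+11 = 27
ES_Editing = 27; EF_Editing = 27+8 = 35
ES_Sound mix = 27; EF_Sound mix = 27+5 = 32
ES_Color grade = 35; EF_Color grade = 35+13 = 48
ES_VFX = max(EF_Costume fitting=10, EF_Sound mix=32, EF_Color grade=48) = 48; EF_VFX = 48+12 = 60
Expected project duration μ = 60 days. Critical path: Principal photography → Pickup shots → Editing → Color grade → VFX.

Variance along critical path = 9.000 + 4.000 + 1.778 + 5.444 + 4.000 = 24.222; σ = 4.922 days.
D = μ + z·σ = 60 + 1.036·4.922 = 65.1 days

65.1 days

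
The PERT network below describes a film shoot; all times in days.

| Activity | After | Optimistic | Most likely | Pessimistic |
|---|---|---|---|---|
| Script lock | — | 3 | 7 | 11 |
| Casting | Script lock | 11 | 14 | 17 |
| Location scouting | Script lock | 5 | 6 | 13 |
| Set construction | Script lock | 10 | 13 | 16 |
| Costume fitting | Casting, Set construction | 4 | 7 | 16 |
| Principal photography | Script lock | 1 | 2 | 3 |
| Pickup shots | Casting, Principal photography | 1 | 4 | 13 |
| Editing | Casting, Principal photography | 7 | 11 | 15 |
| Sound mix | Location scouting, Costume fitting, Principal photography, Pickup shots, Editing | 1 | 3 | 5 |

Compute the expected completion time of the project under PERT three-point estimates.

te_Script lock = (3 + 4·7 + 11)/6 = 42/6 = 7
te_Casting = (11 + 4·14 + 17)/6 = 84/6 = 14
te_Location scouting = (5 + 4·6 + 13)/6 = 42/6 = 7
te_Set construction = (10 + 4·13 + 16)/6 = 78/6 = 13
te_Costume fitting = (4 + 4·7 + 16)/6 = 48/6 = 8
te_Principal photography = (1 + 4·2 + 3)/6 = 12/6 = 2
te_Pickup shots = (1 + 4·4 + 13)/6 = 30/6 = 5
te_Editing = (7 + 4·11 + 15)/6 = 66/6 = 11
te_Sound mix = (1 + 4·3 + 5)/6 = 18/6 = 3

Forward pass:
ES_Script lock = 0; EF_Script lock = 7
ES_Casting = 7; EF_Casting = 7+14 = 21
ES_Location scouting = 7; EF_Location scouting = 7+7 = 14
ES_Set construction = 7; EF_Set construction = 7+13 = 20
ES_Costume fitting = max(EF_Casting=21, EF_Set construction=20) = 21; EF_Costume fitting = 21+8 = 29
ES_Principal photography = 7; EF_Principal photography = 7+2 = 9
ES_Pickup shots = max(EF_Casting=21, EF_Principal photography=9) = 21; EF_Pickup shots = 21+5 = 26
ES_Editing = max(EF_Casting=21, EF_Principal photography=9) = 21; EF_Editing = 21+11 = 32
ES_Sound mix = max(EF_Location scouting=14, EF_Costume fitting=29, EF_Principal photography=9, EF_Pickup shots=26, EF_Editing=32) = 32; EF_Sound mix = 32+3 = 35
Expected project duration μ = 35 days. Critical path: Script lock → Casting → Editing → Sound mix.

35 days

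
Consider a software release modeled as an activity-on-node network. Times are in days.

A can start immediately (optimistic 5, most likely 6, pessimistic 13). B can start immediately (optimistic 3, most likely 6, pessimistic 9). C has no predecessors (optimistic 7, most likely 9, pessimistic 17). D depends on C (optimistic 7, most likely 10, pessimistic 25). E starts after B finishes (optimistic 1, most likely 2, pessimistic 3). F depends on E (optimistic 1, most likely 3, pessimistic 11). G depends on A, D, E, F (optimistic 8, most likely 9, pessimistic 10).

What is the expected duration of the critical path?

te_A = (5 + 4·6 + 13)/6 = 42/6 = 7
te_B = (3 + 4·6 + 9)/6 = 36/6 = 6
te_C = (7 + 4·9 + 17)/6 = 60/6 = 10
te_D = (7 + 4·10 + 25)/6 = 72/6 = 12
te_E = (1 + 4·2 + 3)/6 = 12/6 = 2
te_F = (1 + 4·3 + 11)/6 = 24/6 = 4
te_G = (8 + 4·9 + 10)/6 = 54/6 = 9

Forward pass:
ES_A = 0; EF_A = 7
ES_B = 0; EF_B = 6
ES_C = 0; EF_C = 10
ES_D = 10; EF_D = 10+12 = 22
ES_E = 6; EF_E = 6+2 = 8
ES_F = 8; EF_F = 8+4 = 12
ES_G = max(EF_A=7, EF_D=22, EF_E=8, EF_F=12) = 22; EF_G = 22+9 = 31
Expected project duration μ = 31 days. Critical path: C → D → G.

31 days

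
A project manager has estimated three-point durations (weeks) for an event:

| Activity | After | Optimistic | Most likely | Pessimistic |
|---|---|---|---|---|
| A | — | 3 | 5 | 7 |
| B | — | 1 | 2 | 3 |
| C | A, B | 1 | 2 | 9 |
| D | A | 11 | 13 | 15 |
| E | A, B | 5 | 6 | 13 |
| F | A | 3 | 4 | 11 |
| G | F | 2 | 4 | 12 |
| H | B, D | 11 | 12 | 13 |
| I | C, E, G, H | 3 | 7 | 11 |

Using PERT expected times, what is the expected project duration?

te_A = (3 + 4·5 + 7)/6 = 30/6 = 5
te_B = (1 + 4·2 + 3)/6 = 12/6 = 2
te_C = (1 + 4·2 + 9)/6 = 18/6 = 3
te_D = (11 + 4·13 + 15)/6 = 78/6 = 13
te_E = (5 + 4·6 + 13)/6 = 42/6 = 7
te_F = (3 + 4·4 + 11)/6 = 30/6 = 5
te_G = (2 + 4·4 + 12)/6 = 30/6 = 5
te_H = (11 + 4·12 + 13)/6 = 72/6 = 12
te_I = (3 + 4·7 + 11)/6 = 42/6 = 7

Forward pass:
ES_A = 0; EF_A = 5
ES_B = 0; EF_B = 2
ES_C = max(EF_A=5, EF_B=2) = 5; EF_C = 5+3 = 8
ES_D = 5; EF_D = 5+13 = 18
ES_E = max(EF_A=5, EF_B=2) = 5; EF_E = 5+7 = 12
ES_F = 5; EF_F = 5+5 = 10
ES_G = 10; EF_G = 10+5 = 15
ES_H = max(EF_B=2, EF_D=18) = 18; EF_H = 18+12 = 30
ES_I = max(EF_C=8, EF_E=12, EF_G=15, EF_H=30) = 30; EF_I = 30+7 = 37
Expected project duration μ = 37 weeks. Critical path: A → D → H → I.

37 weeks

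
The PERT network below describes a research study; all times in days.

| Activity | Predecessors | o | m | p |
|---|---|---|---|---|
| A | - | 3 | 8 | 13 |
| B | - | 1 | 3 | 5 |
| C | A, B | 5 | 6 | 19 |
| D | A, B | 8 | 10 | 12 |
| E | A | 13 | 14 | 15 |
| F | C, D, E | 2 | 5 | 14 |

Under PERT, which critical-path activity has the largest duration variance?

F

te_A = (3 + 4·8 + 13)/6 = 48/6 = 8; σ²_A = ((13−3)/6)² = 2.778
te_B = (1 + 4·3 + 5)/6 = 18/6 = 3; σ²_B = ((5−1)/6)² = 0.444
te_C = (5 + 4·6 + 19)/6 = 48/6 = 8; σ²_C = ((19−5)/6)² = 5.444
te_D = (8 + 4·10 + 12)/6 = 60/6 = 10; σ²_D = ((12−8)/6)² = 0.444
te_E = (13 + 4·14 + 15)/6 = 84/6 = 14; σ²_E = ((15−13)/6)² = 0.111
te_F = (2 + 4·5 + 14)/6 = 36/6 = 6; σ²_F = ((14−2)/6)² = 4.000

Forward pass:
ES_A = 0; EF_A = 8
ES_B = 0; EF_B = 3
ES_C = max(EF_A=8, EF_B=3) = 8; EF_C = 8+8 = 16
ES_D = max(EF_A=8, EF_B=3) = 8; EF_D = 8+10 = 18
ES_E = 8; EF_E = 8+14 = 22
ES_F = max(EF_C=16, EF_D=18, EF_E=22) = 22; EF_F = 22+6 = 28
Expected project duration μ = 28 days. Critical path: A → E → F.

Variances on critical path: σ²_A=2.778, σ²_E=0.111, σ²_F=4.000.
Largest is σ²_F = 4.000.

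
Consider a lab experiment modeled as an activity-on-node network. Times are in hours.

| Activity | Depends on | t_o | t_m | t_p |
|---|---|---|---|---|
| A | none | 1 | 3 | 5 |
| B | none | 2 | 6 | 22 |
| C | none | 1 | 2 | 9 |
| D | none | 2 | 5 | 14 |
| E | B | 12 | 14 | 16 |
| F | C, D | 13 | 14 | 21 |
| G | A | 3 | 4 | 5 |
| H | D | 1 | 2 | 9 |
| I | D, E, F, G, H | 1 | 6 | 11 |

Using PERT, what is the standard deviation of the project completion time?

te_A = (1 + 4·3 + 5)/6 = 18/6 = 3; σ²_A = ((5−1)/6)² = 0.444
te_B = (2 + 4·6 + 22)/6 = 48/6 = 8; σ²_B = ((22−2)/6)² = 11.111
te_C = (1 + 4·2 + 9)/6 = 18/6 = 3; σ²_C = ((9−1)/6)² = 1.778
te_D = (2 + 4·5 + 14)/6 = 36/6 = 6; σ²_D = ((14−2)/6)² = 4.000
te_E = (12 + 4·14 + 16)/6 = 84/6 = 14; σ²_E = ((16−12)/6)² = 0.444
te_F = (13 + 4·14 + 21)/6 = 90/6 = 15; σ²_F = ((21−13)/6)² = 1.778
te_G = (3 + 4·4 + 5)/6 = 24/6 = 4; σ²_G = ((5−3)/6)² = 0.111
te_H = (1 + 4·2 + 9)/6 = 18/6 = 3; σ²_H = ((9−1)/6)² = 1.778
te_I = (1 + 4·6 + 11)/6 = 36/6 = 6; σ²_I = ((11−1)/6)² = 2.778

Forward pass:
ES_A = 0; EF_A = 3
ES_B = 0; EF_B = 8
ES_C = 0; EF_C = 3
ES_D = 0; EF_D = 6
ES_E = 8; EF_E = 8+14 = 22
ES_F = max(EF_C=3, EF_D=6) = 6; EF_F = 6+15 = 21
ES_G = 3; EF_G = 3+4 = 7
ES_H = 6; EF_H = 6+3 = 9
ES_I = max(EF_D=6, EF_E=22, EF_F=21, EF_G=7, EF_H=9) = 22; EF_I = 22+6 = 28
Expected project duration μ = 28 hours. Critical path: B → E → I.

Variance along critical path = 11.111 + 0.444 + 2.778 = 14.333
σ = √14.333 = 3.786 hours

3.79 hours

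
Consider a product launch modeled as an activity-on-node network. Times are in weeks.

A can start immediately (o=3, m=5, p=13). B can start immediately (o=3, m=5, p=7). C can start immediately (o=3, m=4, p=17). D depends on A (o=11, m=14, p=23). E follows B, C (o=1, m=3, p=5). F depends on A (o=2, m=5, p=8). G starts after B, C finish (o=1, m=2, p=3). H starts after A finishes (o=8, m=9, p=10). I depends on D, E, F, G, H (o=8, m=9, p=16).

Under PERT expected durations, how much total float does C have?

te_A = (3 + 4·5 + 13)/6 = 36/6 = 6
te_B = (3 + 4·5 + 7)/6 = 30/6 = 5
te_C = (3 + 4·4 + 17)/6 = 36/6 = 6
te_D = (11 + 4·14 + 23)/6 = 90/6 = 15
te_E = (1 + 4·3 + 5)/6 = 18/6 = 3
te_F = (2 + 4·5 + 8)/6 = 30/6 = 5
te_G = (1 + 4·2 + 3)/6 = 12/6 = 2
te_H = (8 + 4·9 + 10)/6 = 54/6 = 9
te_I = (8 + 4·9 + 16)/6 = 60/6 = 10

Forward pass:
ES_A = 0; EF_A = 6
ES_B = 0; EF_B = 5
ES_C = 0; EF_C = 6
ES_D = 6; EF_D = 6+15 = 21
ES_E = max(EF_B=5, EF_C=6) = 6; EF_E = 6+3 = 9
ES_F = 6; EF_F = 6+5 = 11
ES_G = max(EF_B=5, EF_C=6) = 6; EF_G = 6+2 = 8
ES_H = 6; EF_H = 6+9 = 15
ES_I = max(EF_D=21, EF_E=9, EF_F=11, EF_G=8, EF_H=15) = 21; EF_I = 21+10 = 31
Expected project duration μ = 31 weeks. Critical path: A → D → I.

Backward pass:
LF_I = 31; LS_I = 31−10 = 21
LF_H = LS_I = 21; LS_H = 21−9 = 12
LF_G = LS_I = 21; LS_G = 21−2 = 19
LF_F = LS_I = 21; LS_F = 21−5 = 16
LF_E = LS_I = 21; LS_E = 21−3 = 18
LF_D = LS_I = 21; LS_D = 21−15 = 6
LF_C = min(LS_E=18, LS_G=19) = 18; LS_C = 18−6 = 12
LF_B = min(LS_E=18, LS_G=19) = 18; LS_B = 18−5 = 13
LF_A = min(LS_D=6, LS_F=16, LS_H=12) = 6; LS_A = 6−6 = 0
Slack_C = LS_C − ES_C = 12 − 0 = 12

12 weeks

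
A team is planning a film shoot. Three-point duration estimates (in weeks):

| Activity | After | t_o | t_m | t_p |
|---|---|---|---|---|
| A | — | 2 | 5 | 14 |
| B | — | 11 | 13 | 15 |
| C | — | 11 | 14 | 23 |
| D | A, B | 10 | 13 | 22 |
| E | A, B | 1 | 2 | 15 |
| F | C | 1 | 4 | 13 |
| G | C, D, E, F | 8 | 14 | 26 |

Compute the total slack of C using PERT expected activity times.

7 weeks

te_A = (2 + 4·5 + 14)/6 = 36/6 = 6
te_B = (11 + 4·13 + 15)/6 = 78/6 = 13
te_C = (11 + 4·14 + 23)/6 = 90/6 = 15
te_D = (10 + 4·13 + 22)/6 = 84/6 = 14
te_E = (1 + 4·2 + 15)/6 = 24/6 = 4
te_F = (1 + 4·4 + 13)/6 = 30/6 = 5
te_G = (8 + 4·14 + 26)/6 = 90/6 = 15

Forward pass:
ES_A = 0; EF_A = 6
ES_B = 0; EF_B = 13
ES_C = 0; EF_C = 15
ES_D = max(EF_A=6, EF_B=13) = 13; EF_D = 13+14 = 27
ES_E = max(EF_A=6, EF_B=13) = 13; EF_E = 13+4 = 17
ES_F = 15; EF_F = 15+5 = 20
ES_G = max(EF_C=15, EF_D=27, EF_E=17, EF_F=20) = 27; EF_G = 27+15 = 42
Expected project duration μ = 42 weeks. Critical path: B → D → G.

Backward pass:
LF_G = 42; LS_G = 42−15 = 27
LF_F = LS_G = 27; LS_F = 27−5 = 22
LF_E = LS_G = 27; LS_E = 27−4 = 23
LF_D = LS_G = 27; LS_D = 27−14 = 13
LF_C = min(LS_F=22, LS_G=27) = 22; LS_C = 22−15 = 7
LF_B = min(LS_D=13, LS_E=23) = 13; LS_B = 13−13 = 0
LF_A = min(LS_D=13, LS_E=23) = 13; LS_A = 13−6 = 7
Slack_C = LS_C − ES_C = 7 − 0 = 7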